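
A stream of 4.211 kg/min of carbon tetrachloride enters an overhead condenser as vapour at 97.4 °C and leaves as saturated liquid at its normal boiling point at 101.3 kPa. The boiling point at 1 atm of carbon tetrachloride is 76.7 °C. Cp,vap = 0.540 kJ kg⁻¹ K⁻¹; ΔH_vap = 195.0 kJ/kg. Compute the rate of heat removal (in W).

Q_c = 14500 W

vapour 97.4→76.7 °C: -11.178 kJ/kg
condensation at 76.7 °C: -195 kJ/kg
Δh = -11.178 + -195 = -206.18 kJ/kg
Q = ṁ·Δh = 4.211 kg/min × -206.18 kJ/kg = -868.22 kJ/min
|Q| = 14.47 kW = 14470 W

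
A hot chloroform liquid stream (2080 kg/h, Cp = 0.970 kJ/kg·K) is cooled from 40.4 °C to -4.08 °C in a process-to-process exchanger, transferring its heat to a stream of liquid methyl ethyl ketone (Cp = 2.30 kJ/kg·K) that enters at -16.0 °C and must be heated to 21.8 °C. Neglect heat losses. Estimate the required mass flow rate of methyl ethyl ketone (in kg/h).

ṁ_c = 1030 kg/h

Heat released by hot stream: Q = 2080 × 0.970 × (40.4 − -4.08) = 89743 kJ/h
Energy balance on cold side (adiabatic exchanger): Q = ṁ_c·Cp_c·(T_c,out − T_c,in)
ṁ_c = 89743 / [2.30 × (21.8 − -16.0)] = 1032.2 kg/h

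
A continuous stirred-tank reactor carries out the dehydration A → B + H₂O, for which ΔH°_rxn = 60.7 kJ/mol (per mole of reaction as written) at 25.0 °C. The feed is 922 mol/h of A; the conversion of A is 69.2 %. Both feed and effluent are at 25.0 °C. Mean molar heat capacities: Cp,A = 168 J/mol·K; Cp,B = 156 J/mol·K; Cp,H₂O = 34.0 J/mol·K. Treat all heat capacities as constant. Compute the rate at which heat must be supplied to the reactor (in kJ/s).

Extent of reaction ξ = 0.692 × 922 = 638.02 mol/h
Reaction term: ξ·ΔH°_rxn = 638.02 × 60.7 = 38728 kJ/h
Q = ΔH = 38728 kJ/h = 10.758 kW
Heat supplied = 10.758 kJ/s

Q_in = 10.8 kJ/s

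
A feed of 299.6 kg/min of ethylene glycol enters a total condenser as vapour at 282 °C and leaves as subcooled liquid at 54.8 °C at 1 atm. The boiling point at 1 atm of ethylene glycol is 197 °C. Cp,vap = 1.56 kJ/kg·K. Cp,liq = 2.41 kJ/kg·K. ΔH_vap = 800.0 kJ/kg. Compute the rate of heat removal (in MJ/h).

vapour 282→197 °C: -132.6 kJ/kg
condensation at 197 °C: -800 kJ/kg
liquid 197→54.8 °C: -342.7 kJ/kg
Δh = -132.6 + -800 + -342.7 = -1275.3 kJ/kg
Q = ṁ·Δh = 299.6 kg/min × -1275.3 kJ/kg = -382080 kJ/min
|Q| = 6368 kW = 22925 MJ/h

Q_c = 22900 MJ/h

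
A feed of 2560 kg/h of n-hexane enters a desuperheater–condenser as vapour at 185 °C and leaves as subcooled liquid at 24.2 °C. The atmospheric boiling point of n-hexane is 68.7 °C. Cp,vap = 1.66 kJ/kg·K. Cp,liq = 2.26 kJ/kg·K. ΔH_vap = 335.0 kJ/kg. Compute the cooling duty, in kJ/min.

vapour 185→68.7 °C: -193.06 kJ/kg
condensation at 68.7 °C: -335 kJ/kg
liquid 68.7→24.2 °C: -100.57 kJ/kg
Δh = -193.06 + -335 + -100.57 = -628.63 kJ/kg
Q = ṁ·Δh = 2560 kg/h × -628.63 kJ/kg = -1.6093e+06 kJ/h
|Q| = 447.02 kW = 26821 kJ/min

Q_c = 26800 kJ/min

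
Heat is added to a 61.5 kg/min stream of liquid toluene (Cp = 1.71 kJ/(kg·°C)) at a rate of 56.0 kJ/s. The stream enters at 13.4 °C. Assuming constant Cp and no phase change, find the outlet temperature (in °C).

T_out = 45.3 °C

Q = 56.0 kJ/s = 3360 kJ/min
ΔT = Q/(ṁ·Cp) = 3360/(61.5×1.71) = 31.95 K
T_out = 13.4 + 31.95 = 45.35 °C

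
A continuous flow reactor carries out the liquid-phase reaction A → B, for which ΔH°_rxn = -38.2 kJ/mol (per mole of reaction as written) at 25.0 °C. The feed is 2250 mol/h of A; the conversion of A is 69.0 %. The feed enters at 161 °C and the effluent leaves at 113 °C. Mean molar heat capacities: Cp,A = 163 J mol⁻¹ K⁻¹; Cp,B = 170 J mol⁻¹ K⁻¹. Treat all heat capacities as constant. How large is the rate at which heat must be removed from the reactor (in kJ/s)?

Extent of reaction ξ = 0.690 × 2250 = 1552.5 mol/h
Reaction term: ξ·ΔH°_rxn = 1552.5 × -38.2 = -59305 kJ/h
Sensible, feed 161→25 °C: -49878 kJ/h
Outlet flows (mol/h): A 697.5, B 1552.5
Sensible, products 25→113 °C: 33230 kJ/h
Q = ΔH = -75953 kJ/h = -21.098 kW
Heat removed = 21.098 kJ/s

Q_out = 21.1 kJ/s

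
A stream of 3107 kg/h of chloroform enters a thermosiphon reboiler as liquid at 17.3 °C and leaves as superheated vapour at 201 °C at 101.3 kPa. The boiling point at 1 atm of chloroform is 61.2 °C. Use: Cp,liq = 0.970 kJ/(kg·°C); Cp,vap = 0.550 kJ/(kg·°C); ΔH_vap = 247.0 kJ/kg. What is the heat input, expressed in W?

liquid 17.3→61.2 °C: 42.583 kJ/kg
vaporisation at 61.2 °C: 247 kJ/kg
vapour 61.2→201 °C: 76.89 kJ/kg
Δh = 42.583 + 247 + 76.89 = 366.47 kJ/kg
Q = ṁ·Δh = 3107 kg/h × 366.47 kJ/kg = 1.1386e+06 kJ/h
|Q| = 316.29 kW = 316290 W

Q = 316000 W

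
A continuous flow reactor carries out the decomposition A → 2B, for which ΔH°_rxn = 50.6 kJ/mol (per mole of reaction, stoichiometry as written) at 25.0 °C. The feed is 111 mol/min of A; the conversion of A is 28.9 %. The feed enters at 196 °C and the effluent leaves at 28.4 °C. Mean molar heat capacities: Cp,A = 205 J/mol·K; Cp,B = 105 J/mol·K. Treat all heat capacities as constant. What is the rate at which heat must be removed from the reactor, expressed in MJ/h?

Extent of reaction ξ = 0.289 × 111 = 32.079 mol/min
Reaction term: ξ·ΔH°_rxn = 32.079 × 50.6 = 1623.2 kJ/min
Sensible, feed 196→25 °C: -3891.1 kJ/min
Outlet flows (mol/min): A 78.921, B 64.158
Sensible, products 25→28.4 °C: 77.912 kJ/min
Q = ΔH = -2190 kJ/min = -36.5 kW
Heat removed = 131.4 MJ/h

Q_out = 131 MJ/h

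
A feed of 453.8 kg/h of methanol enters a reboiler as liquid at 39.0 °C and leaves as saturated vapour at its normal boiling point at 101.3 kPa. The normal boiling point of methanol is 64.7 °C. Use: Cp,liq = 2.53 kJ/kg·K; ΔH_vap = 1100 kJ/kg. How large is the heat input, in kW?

Q = 147 kW

liquid 39.0→64.7 °C: 65.021 kJ/kg
vaporisation at 64.7 °C: 1100 kJ/kg
Δh = 65.021 + 1100 = 1165 kJ/kg
Q = ṁ·Δh = 453.8 kg/h × 1165 kJ/kg = 528690 kJ/h
|Q| = 146.86 kW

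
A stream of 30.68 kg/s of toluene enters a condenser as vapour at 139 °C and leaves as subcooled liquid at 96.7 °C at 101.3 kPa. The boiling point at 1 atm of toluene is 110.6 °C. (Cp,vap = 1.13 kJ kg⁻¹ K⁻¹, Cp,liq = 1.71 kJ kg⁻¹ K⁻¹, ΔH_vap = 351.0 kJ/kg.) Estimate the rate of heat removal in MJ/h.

Q_c = 44900 MJ/h

vapour 139→110.6 °C: -32.092 kJ/kg
condensation at 110.6 °C: -351 kJ/kg
liquid 110.6→96.7 °C: -23.769 kJ/kg
Δh = -32.092 + -351 + -23.769 = -406.86 kJ/kg
Q = ṁ·Δh = 30.68 kg/s × -406.86 kJ/kg = -12482 kJ/s
|Q| = 12482 kW = 44937 MJ/h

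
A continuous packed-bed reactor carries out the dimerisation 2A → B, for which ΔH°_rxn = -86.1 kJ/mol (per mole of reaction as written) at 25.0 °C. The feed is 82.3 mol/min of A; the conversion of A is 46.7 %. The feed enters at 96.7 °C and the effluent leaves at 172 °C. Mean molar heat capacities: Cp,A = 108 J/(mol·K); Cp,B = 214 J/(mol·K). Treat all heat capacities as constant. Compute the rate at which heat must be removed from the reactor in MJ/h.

Extent of reaction ξ = 0.467 × 82.3 / 2 = 19.217 mol/min
Reaction term: ξ·ΔH°_rxn = 19.217 × -86.1 = -1654.6 kJ/min
Sensible, feed 96.7→25 °C: -637.3 kJ/min
Outlet flows (mol/min): A 43.866, B 19.217
Sensible, products 25→172 °C: 1300.9 kJ/min
Q = ΔH = -990.94 kJ/min = -16.516 kW
Heat removed = 59.456 MJ/h

Q_out = 59.5 MJ/h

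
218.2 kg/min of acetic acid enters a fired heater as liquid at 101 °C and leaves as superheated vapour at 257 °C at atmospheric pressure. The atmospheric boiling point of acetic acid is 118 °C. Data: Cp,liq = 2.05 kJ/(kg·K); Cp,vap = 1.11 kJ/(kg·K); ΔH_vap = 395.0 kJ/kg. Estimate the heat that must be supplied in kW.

Q = 2120 kW

liquid 101→118 °C: 34.85 kJ/kg
vaporisation at 118 °C: 395 kJ/kg
vapour 118→257 °C: 154.29 kJ/kg
Δh = 34.85 + 395 + 154.29 = 584.14 kJ/kg
Q = ṁ·Δh = 218.2 kg/min × 584.14 kJ/kg = 127460 kJ/min
|Q| = 2124.3 kW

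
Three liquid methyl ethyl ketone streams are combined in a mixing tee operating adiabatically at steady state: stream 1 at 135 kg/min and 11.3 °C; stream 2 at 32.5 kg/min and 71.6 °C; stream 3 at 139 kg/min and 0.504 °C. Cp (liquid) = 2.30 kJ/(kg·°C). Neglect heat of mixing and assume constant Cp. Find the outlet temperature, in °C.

Adiabatic, steady state ⇒ Σ ṁᵢCp,ᵢ(T_out − Tᵢ) = 0
T_out = Σ ṁᵢCp,ᵢTᵢ / Σ ṁᵢCp,ᵢ
      = 9021.9 / 704.95 = 12.798 °C

T_out = 12.8 °C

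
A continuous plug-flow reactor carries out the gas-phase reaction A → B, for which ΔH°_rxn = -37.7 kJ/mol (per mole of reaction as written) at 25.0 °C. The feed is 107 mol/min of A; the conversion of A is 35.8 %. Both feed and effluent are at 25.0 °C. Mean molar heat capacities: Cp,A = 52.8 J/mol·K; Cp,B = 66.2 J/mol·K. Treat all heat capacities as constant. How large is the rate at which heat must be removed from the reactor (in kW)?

Q_out = 24.1 kW

Extent of reaction ξ = 0.358 × 107 = 38.306 mol/min
Reaction term: ξ·ΔH°_rxn = 38.306 × -37.7 = -1444.1 kJ/min
Q = ΔH = -1444.1 kJ/min = -24.069 kW
Heat removed = 24.069 kW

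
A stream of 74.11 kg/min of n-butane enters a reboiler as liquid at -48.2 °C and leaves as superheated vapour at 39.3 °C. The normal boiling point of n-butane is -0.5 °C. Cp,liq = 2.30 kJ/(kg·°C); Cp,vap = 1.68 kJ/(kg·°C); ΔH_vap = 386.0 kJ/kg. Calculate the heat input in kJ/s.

Q = 695 kJ/s

liquid -48.2→-0.5 °C: 109.71 kJ/kg
vaporisation at -0.5 °C: 386 kJ/kg
vapour -0.5→39.3 °C: 66.864 kJ/kg
Δh = 109.71 + 386 + 66.864 = 562.57 kJ/kg
Q = ṁ·Δh = 74.11 kg/min × 562.57 kJ/kg = 41692 kJ/min
|Q| = 694.87 kW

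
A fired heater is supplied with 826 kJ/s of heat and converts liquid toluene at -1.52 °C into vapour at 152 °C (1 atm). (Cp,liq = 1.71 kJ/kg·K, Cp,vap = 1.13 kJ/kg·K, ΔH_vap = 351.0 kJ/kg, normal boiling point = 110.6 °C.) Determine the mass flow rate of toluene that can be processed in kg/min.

Δh = 1.71×(110.6−-1.52) + 351.0 + 1.13×(152−110.6) = 589.51 kJ/kg
Q = 826 kJ/s = 826 kJ/s = 49560 kJ/min
ṁ = Q/Δh = 49560 / 589.51 = 84.07 kg/min

ṁ = 84.1 kg/min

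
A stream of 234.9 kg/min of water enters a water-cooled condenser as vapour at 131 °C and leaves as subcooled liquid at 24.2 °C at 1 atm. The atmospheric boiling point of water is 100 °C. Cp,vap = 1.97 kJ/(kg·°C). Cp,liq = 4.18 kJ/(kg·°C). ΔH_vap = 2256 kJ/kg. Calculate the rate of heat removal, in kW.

Q_c = 10300 kW

vapour 131→100 °C: -61.07 kJ/kg
condensation at 100 °C: -2256 kJ/kg
liquid 100→24.2 °C: -316.84 kJ/kg
Δh = -61.07 + -2256 + -316.84 = -2633.9 kJ/kg
Q = ṁ·Δh = 234.9 kg/min × -2633.9 kJ/kg = -618710 kJ/min
|Q| = 10312 kW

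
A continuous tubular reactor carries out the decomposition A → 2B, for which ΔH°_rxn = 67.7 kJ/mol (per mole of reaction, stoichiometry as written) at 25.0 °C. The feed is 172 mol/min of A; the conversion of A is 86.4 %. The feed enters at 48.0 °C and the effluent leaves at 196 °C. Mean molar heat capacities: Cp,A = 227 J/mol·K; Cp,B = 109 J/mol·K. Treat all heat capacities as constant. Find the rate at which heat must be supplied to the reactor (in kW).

Extent of reaction ξ = 0.864 × 172 = 148.61 mol/min
Reaction term: ξ·ΔH°_rxn = 148.61 × 67.7 = 10061 kJ/min
Sensible, feed 48.0→25 °C: -898.01 kJ/min
Outlet flows (mol/min): A 23.392, B 297.22
Sensible, products 25→196 °C: 6447.8 kJ/min
Q = ΔH = 15611 kJ/min = 260.18 kW
Heat supplied = 260.18 kW

Q_in = 260 kW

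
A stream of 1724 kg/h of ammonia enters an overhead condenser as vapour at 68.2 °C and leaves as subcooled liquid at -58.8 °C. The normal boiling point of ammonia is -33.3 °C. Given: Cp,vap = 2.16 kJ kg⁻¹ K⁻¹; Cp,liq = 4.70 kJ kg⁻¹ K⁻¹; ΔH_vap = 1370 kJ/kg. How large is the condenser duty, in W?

Q_c = 818000 W

vapour 68.2→-33.3 °C: -219.24 kJ/kg
condensation at -33.3 °C: -1370 kJ/kg
liquid -33.3→-58.8 °C: -119.85 kJ/kg
Δh = -219.24 + -1370 + -119.85 = -1709.1 kJ/kg
Q = ṁ·Δh = 1724 kg/h × -1709.1 kJ/kg = -2.9465e+06 kJ/h
|Q| = 818.46 kW = 818460 W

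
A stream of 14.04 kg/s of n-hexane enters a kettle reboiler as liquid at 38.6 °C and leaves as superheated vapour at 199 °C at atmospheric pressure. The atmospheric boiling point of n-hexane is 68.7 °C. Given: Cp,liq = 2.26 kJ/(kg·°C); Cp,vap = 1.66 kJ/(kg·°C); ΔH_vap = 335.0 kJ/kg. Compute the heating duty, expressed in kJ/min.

Q = 522000 kJ/min

liquid 38.6→68.7 °C: 68.026 kJ/kg
vaporisation at 68.7 °C: 335 kJ/kg
vapour 68.7→199 °C: 216.3 kJ/kg
Δh = 68.026 + 335 + 216.3 = 619.32 kJ/kg
Q = ṁ·Δh = 14.04 kg/s × 619.32 kJ/kg = 8695.3 kJ/s
|Q| = 8695.3 kW = 521720 kJ/min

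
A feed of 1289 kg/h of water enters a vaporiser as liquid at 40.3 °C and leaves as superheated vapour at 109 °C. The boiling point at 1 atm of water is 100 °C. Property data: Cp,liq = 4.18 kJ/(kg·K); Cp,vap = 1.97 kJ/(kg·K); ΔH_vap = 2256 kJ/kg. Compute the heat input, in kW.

liquid 40.3→100 °C: 249.55 kJ/kg
vaporisation at 100 °C: 2256 kJ/kg
vapour 100→109 °C: 17.73 kJ/kg
Δh = 249.55 + 2256 + 17.73 = 2523.3 kJ/kg
Q = ṁ·Δh = 1289 kg/h × 2523.3 kJ/kg = 3.2525e+06 kJ/h
|Q| = 903.47 kW

Q = 903 kW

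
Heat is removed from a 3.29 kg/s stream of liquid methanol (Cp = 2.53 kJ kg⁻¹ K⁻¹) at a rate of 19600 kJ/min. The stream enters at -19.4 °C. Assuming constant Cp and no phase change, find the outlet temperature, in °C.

T_out = -58.6 °C

Q = 19600 kJ/min = 326.67 kJ/s
ΔT = Q/(ṁ·Cp) = 326.67/(3.29×2.53) = 39.245 K
T_out = -19.4 − 39.245 = -58.645 °C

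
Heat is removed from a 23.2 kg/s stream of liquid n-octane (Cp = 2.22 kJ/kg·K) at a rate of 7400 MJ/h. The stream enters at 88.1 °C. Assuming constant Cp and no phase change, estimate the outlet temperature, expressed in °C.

Q = 7400 MJ/h = 2055.6 kJ/s
ΔT = Q/(ṁ·Cp) = 2055.6/(23.2×2.22) = 39.911 K
T_out = 88.1 − 39.911 = 48.189 °C

T_out = 48.2 °C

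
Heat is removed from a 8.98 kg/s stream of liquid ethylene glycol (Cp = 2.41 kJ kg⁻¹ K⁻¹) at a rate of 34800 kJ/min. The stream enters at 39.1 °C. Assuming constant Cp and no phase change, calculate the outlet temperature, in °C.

Q = 34800 kJ/min = 580 kJ/s
ΔT = Q/(ṁ·Cp) = 580/(8.98×2.41) = 26.8 K
T_out = 39.1 − 26.8 = 12.3 °C

T_out = 12.3 °C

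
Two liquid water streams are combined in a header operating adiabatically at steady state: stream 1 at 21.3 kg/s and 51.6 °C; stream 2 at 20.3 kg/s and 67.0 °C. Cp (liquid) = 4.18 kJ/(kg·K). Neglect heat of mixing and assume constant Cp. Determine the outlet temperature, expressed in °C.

No heat crosses the boundary, so H_out = H_in.
T_out = Σ ṁᵢCp,ᵢTᵢ / Σ ṁᵢCp,ᵢ
      = 10279 / 173.89 = 59.115 °C

T_out = 59.1 °C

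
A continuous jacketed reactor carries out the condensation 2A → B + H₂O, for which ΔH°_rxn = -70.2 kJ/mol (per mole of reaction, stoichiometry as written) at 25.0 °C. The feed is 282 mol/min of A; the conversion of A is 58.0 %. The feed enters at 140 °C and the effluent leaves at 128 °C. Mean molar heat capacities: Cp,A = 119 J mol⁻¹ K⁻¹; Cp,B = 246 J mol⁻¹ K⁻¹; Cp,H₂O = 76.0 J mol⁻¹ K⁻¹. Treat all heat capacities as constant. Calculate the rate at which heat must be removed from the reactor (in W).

Q_out = 90600 W

Extent of reaction ξ = 0.580 × 282 / 2 = 81.78 mol/min
Reaction term: ξ·ΔH°_rxn = 81.78 × -70.2 = -5741 kJ/min
Sensible, feed 140→25 °C: -3859.2 kJ/min
Outlet flows (mol/min): A 118.44, B 81.78, H₂O 81.78
Sensible, products 25→128 °C: 4164 kJ/min
Q = ΔH = -5436.1 kJ/min = -90.602 kW
Heat removed = 90602 W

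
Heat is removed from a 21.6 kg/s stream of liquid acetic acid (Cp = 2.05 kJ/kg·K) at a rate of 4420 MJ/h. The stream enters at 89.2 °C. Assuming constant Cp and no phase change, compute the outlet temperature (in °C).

Q = 4420 MJ/h = 1227.8 kJ/s
ΔT = Q/(ṁ·Cp) = 1227.8/(21.6×2.05) = 27.728 K
T_out = 89.2 − 27.728 = 61.472 °C

T_out = 61.5 °C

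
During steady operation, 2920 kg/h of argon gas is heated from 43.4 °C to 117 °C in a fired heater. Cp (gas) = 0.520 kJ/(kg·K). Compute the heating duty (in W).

Q = ṁ·Cp·ΔT = 2920 × 0.520 × (117 − 43.4) = 111750 kJ/h
Converting: 111750 / 3600 s = 31.043 kW
Heating duty = 31043 W

Q = 31000 W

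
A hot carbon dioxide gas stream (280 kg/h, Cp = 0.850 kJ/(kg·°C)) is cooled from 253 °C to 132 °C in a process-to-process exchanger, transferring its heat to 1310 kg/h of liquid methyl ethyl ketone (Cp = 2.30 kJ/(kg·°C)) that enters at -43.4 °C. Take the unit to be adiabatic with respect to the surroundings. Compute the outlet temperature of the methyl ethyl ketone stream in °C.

Heat released by hot stream: Q = 280 × 0.850 × (253 − 132) = 28798 kJ/h
Energy balance on cold side (adiabatic exchanger): Q = ṁ_c·Cp_c·(T_c,out − T_c,in)
T_c,out = -43.4 + 28798/(1310 × 2.30) = -33.842 °C

T_c,out = -33.8 °C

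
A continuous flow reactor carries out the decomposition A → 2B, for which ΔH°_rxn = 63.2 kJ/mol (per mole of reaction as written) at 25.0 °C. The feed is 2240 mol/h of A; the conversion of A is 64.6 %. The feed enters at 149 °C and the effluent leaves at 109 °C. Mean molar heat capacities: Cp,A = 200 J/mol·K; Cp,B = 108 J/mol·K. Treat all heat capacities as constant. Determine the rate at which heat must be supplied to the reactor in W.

Q_in = 21000 W

Extent of reaction ξ = 0.646 × 2240 = 1447 mol/h
Reaction term: ξ·ΔH°_rxn = 1447 × 63.2 = 91453 kJ/h
Sensible, feed 149→25 °C: -55552 kJ/h
Outlet flows (mol/h): A 792.96, B 2894.1
Sensible, products 25→109 °C: 39577 kJ/h
Q = ΔH = 75478 kJ/h = 20.966 kW
Heat supplied = 20966 W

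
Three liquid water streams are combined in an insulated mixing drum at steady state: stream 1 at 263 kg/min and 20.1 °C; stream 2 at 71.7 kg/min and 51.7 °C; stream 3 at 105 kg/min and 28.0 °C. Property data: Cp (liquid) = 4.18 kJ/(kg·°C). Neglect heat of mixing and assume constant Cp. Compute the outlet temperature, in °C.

T_out = 27.1 °C

No heat crosses the boundary, so H_out = H_in.
Σ ṁᵢCp,ᵢTᵢ = 263×4.18×20.1 + 71.7×4.18×51.7 + 105×4.18×28.0 = 49881
Σ ṁᵢCp,ᵢ = 263×4.18 + 71.7×4.18 + 105×4.18 = 1837.9
T_out = 49881 / 1837.9 = 27.139 °C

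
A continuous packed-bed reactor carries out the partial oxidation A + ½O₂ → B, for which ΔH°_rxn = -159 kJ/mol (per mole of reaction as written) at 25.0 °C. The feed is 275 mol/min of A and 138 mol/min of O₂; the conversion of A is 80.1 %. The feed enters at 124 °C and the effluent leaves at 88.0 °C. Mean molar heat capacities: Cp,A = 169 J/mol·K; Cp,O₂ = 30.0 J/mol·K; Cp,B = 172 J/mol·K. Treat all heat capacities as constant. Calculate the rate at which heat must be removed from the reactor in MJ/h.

Q_out = 2220 MJ/h

Extent of reaction ξ = 0.801 × 275 = 220.28 mol/min
Reaction term: ξ·ΔH°_rxn = 220.28 × -159 = -35024 kJ/min
Sensible, feed 124→25 °C: -5010.9 kJ/min
Outlet flows (mol/min): A 54.725, O₂ 27.862, B 220.28
Sensible, products 25→88.0 °C: 3022.2 kJ/min
Q = ΔH = -37012 kJ/min = -616.87 kW
Heat removed = 2220.7 MJ/h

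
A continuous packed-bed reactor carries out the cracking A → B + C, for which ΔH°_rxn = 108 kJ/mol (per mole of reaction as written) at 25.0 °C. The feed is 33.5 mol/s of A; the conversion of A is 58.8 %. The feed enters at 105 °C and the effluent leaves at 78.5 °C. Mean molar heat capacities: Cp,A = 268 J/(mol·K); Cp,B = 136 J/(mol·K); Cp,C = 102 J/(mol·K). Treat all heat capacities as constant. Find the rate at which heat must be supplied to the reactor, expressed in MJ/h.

Extent of reaction ξ = 0.588 × 33.5 = 19.698 mol/s
Reaction term: ξ·ΔH°_rxn = 19.698 × 108 = 2127.4 kJ/s
Sensible, feed 105→25 °C: -718.24 kJ/s
Outlet flows (mol/s): A 13.802, B 19.698, C 19.698
Sensible, products 25→78.5 °C: 448.71 kJ/s
Q = ΔH = 1857.9 kJ/s = 1857.9 kW
Heat supplied = 6688.3 MJ/h

Q_in = 6690 MJ/h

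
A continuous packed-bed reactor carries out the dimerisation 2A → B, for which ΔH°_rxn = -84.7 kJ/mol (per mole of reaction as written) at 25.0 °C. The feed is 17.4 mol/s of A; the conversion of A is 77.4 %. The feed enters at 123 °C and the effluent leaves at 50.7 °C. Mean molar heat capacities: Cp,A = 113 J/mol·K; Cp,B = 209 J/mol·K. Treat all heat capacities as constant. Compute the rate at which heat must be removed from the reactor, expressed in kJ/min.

Extent of reaction ξ = 0.774 × 17.4 / 2 = 6.7338 mol/s
Reaction term: ξ·ΔH°_rxn = 6.7338 × -84.7 = -570.35 kJ/s
Sensible, feed 123→25 °C: -192.69 kJ/s
Outlet flows (mol/s): A 3.9324, B 6.7338
Sensible, products 25→50.7 °C: 47.589 kJ/s
Q = ΔH = -715.45 kJ/s = -715.45 kW
Heat removed = 42927 kJ/min

Q_out = 42900 kJ/min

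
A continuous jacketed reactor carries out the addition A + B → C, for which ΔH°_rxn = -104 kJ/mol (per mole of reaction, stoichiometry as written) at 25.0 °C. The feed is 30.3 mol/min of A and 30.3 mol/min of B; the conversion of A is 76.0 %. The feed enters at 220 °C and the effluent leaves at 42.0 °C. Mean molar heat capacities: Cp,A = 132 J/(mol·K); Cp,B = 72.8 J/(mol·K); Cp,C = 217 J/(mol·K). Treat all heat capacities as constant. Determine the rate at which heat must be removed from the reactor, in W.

Extent of reaction ξ = 0.760 × 30.3 = 23.028 mol/min
Reaction term: ξ·ΔH°_rxn = 23.028 × -104 = -2394.9 kJ/min
Sensible, feed 220→25 °C: -1210.1 kJ/min
Outlet flows (mol/min): A 7.272, B 7.272, C 23.028
Sensible, products 25→42.0 °C: 110.27 kJ/min
Q = ΔH = -3494.7 kJ/min = -58.245 kW
Heat removed = 58245 W

Q_out = 58200 W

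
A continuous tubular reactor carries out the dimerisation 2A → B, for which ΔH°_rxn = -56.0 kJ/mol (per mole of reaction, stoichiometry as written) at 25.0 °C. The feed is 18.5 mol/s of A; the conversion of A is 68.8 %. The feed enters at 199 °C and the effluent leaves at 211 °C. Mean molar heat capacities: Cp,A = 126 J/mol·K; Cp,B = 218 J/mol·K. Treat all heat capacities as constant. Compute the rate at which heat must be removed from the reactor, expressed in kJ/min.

Q_out = 22100 kJ/min

Extent of reaction ξ = 0.688 × 18.5 / 2 = 6.364 mol/s
Reaction term: ξ·ΔH°_rxn = 6.364 × -56.0 = -356.38 kJ/s
Sensible, feed 199→25 °C: -405.59 kJ/s
Outlet flows (mol/s): A 5.772, B 6.364
Sensible, products 25→211 °C: 393.32 kJ/s
Q = ΔH = -368.66 kJ/s = -368.66 kW
Heat removed = 22119 kJ/min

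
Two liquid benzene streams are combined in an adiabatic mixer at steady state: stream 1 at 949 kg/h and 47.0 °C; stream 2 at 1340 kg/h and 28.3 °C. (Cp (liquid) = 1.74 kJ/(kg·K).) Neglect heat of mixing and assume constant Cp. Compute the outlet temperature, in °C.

No heat crosses the boundary, so H_out = H_in.
T_out = Σ ṁᵢCp,ᵢTᵢ / Σ ṁᵢCp,ᵢ
      = 143590 / 3982.9 = 36.053 °C

T_out = 36.1 °C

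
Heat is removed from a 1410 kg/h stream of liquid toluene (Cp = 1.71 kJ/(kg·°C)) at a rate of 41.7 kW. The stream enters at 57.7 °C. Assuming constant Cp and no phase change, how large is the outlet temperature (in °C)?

Q = 41.7 kW = 150120 kJ/h
ΔT = Q/(ṁ·Cp) = 150120/(1410×1.71) = 62.262 K
T_out = 57.7 − 62.262 = -4.562 °C

T_out = -4.56 °C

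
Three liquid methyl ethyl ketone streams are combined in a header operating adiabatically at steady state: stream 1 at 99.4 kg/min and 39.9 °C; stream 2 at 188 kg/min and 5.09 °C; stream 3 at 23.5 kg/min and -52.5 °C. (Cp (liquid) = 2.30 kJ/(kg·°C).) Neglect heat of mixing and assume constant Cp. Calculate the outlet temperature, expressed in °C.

Energy balance with Q = 0: Σ ṁᵢCp,ᵢ(T_out − Tᵢ) = 0
Σ ṁᵢCp,ᵢTᵢ = 99.4×2.30×39.9 + 188×2.30×5.09 + 23.5×2.30×-52.5 = 8485.2
Σ ṁᵢCp,ᵢ = 99.4×2.30 + 188×2.30 + 23.5×2.30 = 715.07
T_out = 8485.2 / 715.07 = 11.866 °C

T_out = 11.9 °C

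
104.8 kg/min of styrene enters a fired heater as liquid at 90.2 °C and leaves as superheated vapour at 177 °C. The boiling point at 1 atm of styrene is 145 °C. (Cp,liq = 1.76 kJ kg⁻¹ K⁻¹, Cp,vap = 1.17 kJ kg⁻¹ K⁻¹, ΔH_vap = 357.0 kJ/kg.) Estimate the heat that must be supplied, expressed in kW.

Q = 857 kW

liquid 90.2→145 °C: 96.448 kJ/kg
vaporisation at 145 °C: 357 kJ/kg
vapour 145→177 °C: 37.44 kJ/kg
Δh = 96.448 + 357 + 37.44 = 490.89 kJ/kg
Q = ṁ·Δh = 104.8 kg/min × 490.89 kJ/kg = 51445 kJ/min
|Q| = 857.42 kW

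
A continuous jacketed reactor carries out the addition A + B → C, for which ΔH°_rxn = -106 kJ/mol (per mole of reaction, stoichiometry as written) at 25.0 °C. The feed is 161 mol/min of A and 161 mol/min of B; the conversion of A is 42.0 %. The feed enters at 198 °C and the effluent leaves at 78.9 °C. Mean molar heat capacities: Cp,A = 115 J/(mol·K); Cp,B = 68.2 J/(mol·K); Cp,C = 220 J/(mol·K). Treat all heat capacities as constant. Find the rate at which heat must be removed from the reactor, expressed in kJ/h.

Extent of reaction ξ = 0.420 × 161 = 67.62 mol/min
Reaction term: ξ·ΔH°_rxn = 67.62 × -106 = -7167.7 kJ/min
Sensible, feed 198→25 °C: -5102.7 kJ/min
Outlet flows (mol/min): A 93.38, B 93.38, C 67.62
Sensible, products 25→78.9 °C: 1723.9 kJ/min
Q = ΔH = -10546 kJ/min = -175.77 kW
Heat removed = 632790 kJ/h

Q_out = 633000 kJ/h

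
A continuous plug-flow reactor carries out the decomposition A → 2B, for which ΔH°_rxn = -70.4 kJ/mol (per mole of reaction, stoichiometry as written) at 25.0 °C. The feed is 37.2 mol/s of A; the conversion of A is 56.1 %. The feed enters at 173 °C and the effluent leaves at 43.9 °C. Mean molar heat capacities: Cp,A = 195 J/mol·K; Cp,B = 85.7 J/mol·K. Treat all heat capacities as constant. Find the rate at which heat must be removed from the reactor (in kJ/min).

Extent of reaction ξ = 0.561 × 37.2 = 20.869 mol/s
Reaction term: ξ·ΔH°_rxn = 20.869 × -70.4 = -1469.2 kJ/s
Sensible, feed 173→25 °C: -1073.6 kJ/s
Outlet flows (mol/s): A 16.331, B 41.738
Sensible, products 25→43.9 °C: 127.79 kJ/s
Q = ΔH = -2415 kJ/s = -2415 kW
Heat removed = 144900 kJ/min

Q_out = 145000 kJ/min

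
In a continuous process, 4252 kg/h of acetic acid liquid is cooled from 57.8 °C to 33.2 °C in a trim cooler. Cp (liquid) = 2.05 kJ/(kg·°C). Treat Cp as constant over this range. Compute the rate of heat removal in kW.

Q = ṁ·Cp·ΔT = 4252 × 2.05 × (33.2 − 57.8) = -214430 kJ/h
Converting: 214430 / 3600 s = 59.563 kW

Q_c = 59.6 kW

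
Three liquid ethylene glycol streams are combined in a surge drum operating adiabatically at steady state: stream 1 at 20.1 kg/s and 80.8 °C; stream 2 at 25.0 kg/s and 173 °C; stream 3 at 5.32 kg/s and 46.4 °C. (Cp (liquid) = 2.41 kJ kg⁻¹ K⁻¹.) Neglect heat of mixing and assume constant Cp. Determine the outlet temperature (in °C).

Energy balance with Q = 0: Σ ṁᵢCp,ᵢ(T_out − Tᵢ) = 0
Σ ṁᵢCp,ᵢTᵢ = 20.1×2.41×80.8 + 25.0×2.41×173 + 5.32×2.41×46.4 = 14932
Σ ṁᵢCp,ᵢ = 20.1×2.41 + 25.0×2.41 + 5.32×2.41 = 121.51
T_out = 14932 / 121.51 = 122.89 °C

T_out = 123 °C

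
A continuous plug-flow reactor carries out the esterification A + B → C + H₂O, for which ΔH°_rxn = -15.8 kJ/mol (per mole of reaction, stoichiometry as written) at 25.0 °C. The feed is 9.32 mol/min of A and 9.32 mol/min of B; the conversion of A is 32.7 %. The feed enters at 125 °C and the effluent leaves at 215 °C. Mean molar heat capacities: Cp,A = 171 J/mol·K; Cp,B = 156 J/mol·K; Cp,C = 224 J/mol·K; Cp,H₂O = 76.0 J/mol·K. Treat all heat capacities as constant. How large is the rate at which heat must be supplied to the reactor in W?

Extent of reaction ξ = 0.327 × 9.32 = 3.0476 mol/min
Reaction term: ξ·ΔH°_rxn = 3.0476 × -15.8 = -48.153 kJ/min
Sensible, feed 125→25 °C: -304.76 kJ/min
Outlet flows (mol/min): A 6.2724, B 6.2724, C 3.0476, H₂O 3.0476
Sensible, products 25→215 °C: 563.42 kJ/min
Q = ΔH = 210.5 kJ/min = 3.5083 kW
Heat supplied = 3508.3 W

Q_in = 3510 W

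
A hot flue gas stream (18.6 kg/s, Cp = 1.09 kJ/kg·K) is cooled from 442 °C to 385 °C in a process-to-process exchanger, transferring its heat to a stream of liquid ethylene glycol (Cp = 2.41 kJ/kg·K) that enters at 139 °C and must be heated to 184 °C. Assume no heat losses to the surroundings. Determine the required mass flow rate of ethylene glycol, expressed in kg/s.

Heat released by hot stream: Q = 18.6 × 1.09 × (442 − 385) = 1155.6 kJ/s
Energy balance on cold side (adiabatic exchanger): Q = ṁ_c·Cp_c·(T_c,out − T_c,in)
ṁ_c = 1155.6 / [2.41 × (184 − 139)] = 10.656 kg/s

ṁ_c = 10.7 kg/s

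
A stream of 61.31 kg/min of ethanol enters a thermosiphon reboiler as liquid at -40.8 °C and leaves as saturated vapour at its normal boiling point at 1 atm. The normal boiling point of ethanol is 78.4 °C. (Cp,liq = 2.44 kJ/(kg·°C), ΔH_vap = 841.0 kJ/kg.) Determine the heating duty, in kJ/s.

Q = 1160 kJ/s

liquid -40.8→78.4 °C: 290.85 kJ/kg
vaporisation at 78.4 °C: 841 kJ/kg
Δh = 290.85 + 841 = 1131.8 kJ/kg
Q = ṁ·Δh = 61.31 kg/min × 1131.8 kJ/kg = 69394 kJ/min
|Q| = 1156.6 kW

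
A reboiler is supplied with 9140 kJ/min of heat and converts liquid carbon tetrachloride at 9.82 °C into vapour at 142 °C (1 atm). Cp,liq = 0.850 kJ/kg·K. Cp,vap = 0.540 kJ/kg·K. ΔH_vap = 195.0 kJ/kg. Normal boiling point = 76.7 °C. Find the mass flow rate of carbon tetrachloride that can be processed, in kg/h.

ṁ = 1910 kg/h

Δh = 0.850×(76.7−9.82) + 195.0 + 0.540×(142−76.7) = 287.11 kJ/kg
Q = 9140 kJ/min = 152.33 kJ/s = 548400 kJ/h
ṁ = Q/Δh = 548400 / 287.11 = 1910.1 kg/h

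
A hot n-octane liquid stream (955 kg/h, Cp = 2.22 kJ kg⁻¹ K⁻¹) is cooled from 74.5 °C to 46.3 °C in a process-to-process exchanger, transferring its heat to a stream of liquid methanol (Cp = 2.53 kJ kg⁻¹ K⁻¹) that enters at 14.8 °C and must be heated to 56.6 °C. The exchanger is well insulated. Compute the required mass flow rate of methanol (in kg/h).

ṁ_c = 565 kg/h

Heat released by hot stream: Q = 955 × 2.22 × (74.5 − 46.3) = 59787 kJ/h
Energy balance on cold side (adiabatic exchanger): Q = ṁ_c·Cp_c·(T_c,out − T_c,in)
ṁ_c = 59787 / [2.53 × (56.6 − 14.8)] = 565.34 kg/h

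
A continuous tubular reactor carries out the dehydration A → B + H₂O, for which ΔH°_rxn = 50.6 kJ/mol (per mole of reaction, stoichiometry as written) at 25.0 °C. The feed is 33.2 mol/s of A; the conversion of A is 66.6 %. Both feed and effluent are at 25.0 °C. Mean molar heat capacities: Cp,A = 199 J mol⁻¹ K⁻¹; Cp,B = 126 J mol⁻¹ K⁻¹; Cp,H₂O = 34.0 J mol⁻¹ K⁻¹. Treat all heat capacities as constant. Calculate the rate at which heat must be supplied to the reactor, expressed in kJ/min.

Q_in = 67100 kJ/min

Extent of reaction ξ = 0.666 × 33.2 = 22.111 mol/s
Reaction term: ξ·ΔH°_rxn = 22.111 × 50.6 = 1118.8 kJ/s
Q = ΔH = 1118.8 kJ/s = 1118.8 kW
Heat supplied = 67130 kJ/min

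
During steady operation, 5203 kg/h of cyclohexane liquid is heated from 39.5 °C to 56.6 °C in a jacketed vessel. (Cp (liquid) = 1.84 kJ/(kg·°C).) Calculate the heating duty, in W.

Q = 45500 W

Q = ṁ·Cp·ΔT = 5203 × 1.84 × (56.6 − 39.5) = 163710 kJ/h
Converting: 163710 / 3600 s = 45.474 kW
Heating duty = 45474 W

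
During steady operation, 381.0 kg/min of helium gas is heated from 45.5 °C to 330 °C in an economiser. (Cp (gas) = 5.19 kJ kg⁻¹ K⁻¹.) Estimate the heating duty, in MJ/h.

Q = ṁ·Cp·ΔT = 381.0 × 5.19 × (330 − 45.5) = 562570 kJ/min
Converting: 562570 / 60 s = 9376.1 kW
Heating duty = 33754 MJ/h

Q = 33800 MJ/h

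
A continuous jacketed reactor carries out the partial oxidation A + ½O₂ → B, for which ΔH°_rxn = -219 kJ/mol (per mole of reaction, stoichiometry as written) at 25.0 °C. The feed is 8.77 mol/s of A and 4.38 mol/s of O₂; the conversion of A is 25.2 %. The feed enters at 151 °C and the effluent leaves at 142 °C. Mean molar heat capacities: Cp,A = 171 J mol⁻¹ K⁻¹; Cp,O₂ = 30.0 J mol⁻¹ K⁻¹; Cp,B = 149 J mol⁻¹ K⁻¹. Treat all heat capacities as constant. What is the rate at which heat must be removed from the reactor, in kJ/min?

Q_out = 30500 kJ/min

Extent of reaction ξ = 0.252 × 8.77 = 2.21 mol/s
Reaction term: ξ·ΔH°_rxn = 2.21 × -219 = -484 kJ/s
Sensible, feed 151→25 °C: -205.51 kJ/s
Outlet flows (mol/s): A 6.56, O₂ 3.275, B 2.21
Sensible, products 25→142 °C: 181.27 kJ/s
Q = ΔH = -508.25 kJ/s = -508.25 kW
Heat removed = 30495 kJ/min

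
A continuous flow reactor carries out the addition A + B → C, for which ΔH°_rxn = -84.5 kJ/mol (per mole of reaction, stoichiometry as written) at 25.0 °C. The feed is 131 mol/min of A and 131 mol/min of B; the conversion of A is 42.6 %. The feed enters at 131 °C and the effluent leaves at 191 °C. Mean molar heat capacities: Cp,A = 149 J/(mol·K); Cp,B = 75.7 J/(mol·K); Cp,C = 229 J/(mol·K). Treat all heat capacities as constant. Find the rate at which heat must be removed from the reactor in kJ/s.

Extent of reaction ξ = 0.426 × 131 = 55.806 mol/min
Reaction term: ξ·ΔH°_rxn = 55.806 × -84.5 = -4715.6 kJ/min
Sensible, feed 131→25 °C: -3120.2 kJ/min
Outlet flows (mol/min): A 75.194, B 75.194, C 55.806
Sensible, products 25→191 °C: 4926.2 kJ/min
Q = ΔH = -2909.6 kJ/min = -48.494 kW
Heat removed = 48.494 kJ/s

Q_out = 48.5 kJ/s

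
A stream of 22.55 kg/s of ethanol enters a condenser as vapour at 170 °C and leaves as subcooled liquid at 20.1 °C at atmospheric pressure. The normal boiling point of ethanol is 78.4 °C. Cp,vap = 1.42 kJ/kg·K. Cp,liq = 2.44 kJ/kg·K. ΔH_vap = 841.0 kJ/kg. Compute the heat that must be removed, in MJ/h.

Q_c = 90400 MJ/h

vapour 170→78.4 °C: -130.07 kJ/kg
condensation at 78.4 °C: -841 kJ/kg
liquid 78.4→20.1 °C: -142.25 kJ/kg
Δh = -130.07 + -841 + -142.25 = -1113.3 kJ/kg
Q = ṁ·Δh = 22.55 kg/s × -1113.3 kJ/kg = -25105 kJ/s
|Q| = 25105 kW = 90380 MJ/h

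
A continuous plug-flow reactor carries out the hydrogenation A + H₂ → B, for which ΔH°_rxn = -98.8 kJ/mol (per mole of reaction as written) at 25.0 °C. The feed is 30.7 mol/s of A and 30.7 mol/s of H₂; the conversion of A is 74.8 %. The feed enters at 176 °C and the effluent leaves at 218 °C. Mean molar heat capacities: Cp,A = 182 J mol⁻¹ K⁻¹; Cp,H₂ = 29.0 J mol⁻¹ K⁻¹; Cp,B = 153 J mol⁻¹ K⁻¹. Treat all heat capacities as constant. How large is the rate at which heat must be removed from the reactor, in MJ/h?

Extent of reaction ξ = 0.748 × 30.7 = 22.964 mol/s
Reaction term: ξ·ΔH°_rxn = 22.964 × -98.8 = -2268.8 kJ/s
Sensible, feed 176→25 °C: -978.13 kJ/s
Outlet flows (mol/s): A 7.7364, H₂ 7.7364, B 22.964
Sensible, products 25→218 °C: 993.14 kJ/s
Q = ΔH = -2253.8 kJ/s = -2253.8 kW
Heat removed = 8113.7 MJ/h

Q_out = 8110 MJ/h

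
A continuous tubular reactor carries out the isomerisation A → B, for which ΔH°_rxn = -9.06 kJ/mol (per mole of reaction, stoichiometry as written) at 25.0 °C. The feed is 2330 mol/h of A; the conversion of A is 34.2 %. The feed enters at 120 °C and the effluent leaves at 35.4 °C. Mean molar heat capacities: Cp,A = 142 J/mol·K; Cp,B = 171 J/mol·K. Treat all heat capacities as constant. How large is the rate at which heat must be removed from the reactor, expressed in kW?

Q_out = 9.71 kW

Extent of reaction ξ = 0.342 × 2330 = 796.86 mol/h
Reaction term: ξ·ΔH°_rxn = 796.86 × -9.06 = -7219.6 kJ/h
Sensible, feed 120→25 °C: -31432 kJ/h
Outlet flows (mol/h): A 1533.1, B 796.86
Sensible, products 25→35.4 °C: 3681.3 kJ/h
Q = ΔH = -34970 kJ/h = -9.7139 kW
Heat removed = 9.7139 kW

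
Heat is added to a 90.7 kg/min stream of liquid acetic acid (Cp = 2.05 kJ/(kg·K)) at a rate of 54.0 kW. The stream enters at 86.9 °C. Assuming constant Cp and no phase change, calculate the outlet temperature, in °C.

Q = 54.0 kW = 3240 kJ/min
ΔT = Q/(ṁ·Cp) = 3240/(90.7×2.05) = 17.425 K
T_out = 86.9 + 17.425 = 104.33 °C

T_out = 104 °C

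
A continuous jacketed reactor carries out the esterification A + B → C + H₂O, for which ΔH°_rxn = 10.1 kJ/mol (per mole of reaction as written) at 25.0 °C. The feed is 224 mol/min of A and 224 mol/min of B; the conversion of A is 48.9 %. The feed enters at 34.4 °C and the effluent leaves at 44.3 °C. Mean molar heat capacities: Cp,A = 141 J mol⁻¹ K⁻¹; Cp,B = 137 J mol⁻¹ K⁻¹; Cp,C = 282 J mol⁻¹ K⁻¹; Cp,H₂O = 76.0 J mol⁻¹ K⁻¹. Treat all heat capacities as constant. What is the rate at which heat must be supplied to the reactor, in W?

Extent of reaction ξ = 0.489 × 224 = 109.54 mol/min
Reaction term: ξ·ΔH°_rxn = 109.54 × 10.1 = 1106.3 kJ/min
Sensible, feed 34.4→25 °C: -585.36 kJ/min
Outlet flows (mol/min): A 114.46, B 114.46, C 109.54, H₂O 109.54
Sensible, products 25→44.3 °C: 1371 kJ/min
Q = ΔH = 1891.9 kJ/min = 31.532 kW
Heat supplied = 31532 W

Q_in = 31500 W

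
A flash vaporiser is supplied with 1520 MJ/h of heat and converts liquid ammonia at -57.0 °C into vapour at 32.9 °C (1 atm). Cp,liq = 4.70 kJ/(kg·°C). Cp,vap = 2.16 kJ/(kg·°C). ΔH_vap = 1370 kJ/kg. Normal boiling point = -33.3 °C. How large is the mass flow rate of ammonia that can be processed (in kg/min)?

Δh = 4.70×(-33.3−-57.0) + 1370 + 2.16×(32.9−-33.3) = 1624.4 kJ/kg
Q = 1520 MJ/h = 422.22 kJ/s = 25333 kJ/min
ṁ = Q/Δh = 25333 / 1624.4 = 15.596 kg/min

ṁ = 15.6 kg/min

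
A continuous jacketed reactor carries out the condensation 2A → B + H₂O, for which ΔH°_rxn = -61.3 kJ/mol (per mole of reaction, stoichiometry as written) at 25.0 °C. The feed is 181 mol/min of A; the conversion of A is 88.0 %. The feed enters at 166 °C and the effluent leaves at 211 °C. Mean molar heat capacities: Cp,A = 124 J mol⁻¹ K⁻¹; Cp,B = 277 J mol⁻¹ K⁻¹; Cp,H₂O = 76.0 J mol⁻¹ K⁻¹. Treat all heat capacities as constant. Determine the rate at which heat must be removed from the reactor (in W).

Extent of reaction ξ = 0.880 × 181 / 2 = 79.64 mol/min
Reaction term: ξ·ΔH°_rxn = 79.64 × -61.3 = -4881.9 kJ/min
Sensible, feed 166→25 °C: -3164.6 kJ/min
Outlet flows (mol/min): A 21.72, B 79.64, H₂O 79.64
Sensible, products 25→211 °C: 5730 kJ/min
Q = ΔH = -2316.6 kJ/min = -38.61 kW
Heat removed = 38610 W

Q_out = 38600 W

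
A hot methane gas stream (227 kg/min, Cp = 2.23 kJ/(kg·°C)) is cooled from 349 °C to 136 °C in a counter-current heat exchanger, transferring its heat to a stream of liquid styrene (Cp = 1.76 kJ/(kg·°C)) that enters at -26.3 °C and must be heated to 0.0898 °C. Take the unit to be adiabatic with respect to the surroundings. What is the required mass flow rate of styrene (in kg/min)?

Heat released by hot stream: Q = 227 × 2.23 × (349 − 136) = 107820 kJ/min
Energy balance on cold side (adiabatic exchanger): Q = ṁ_c·Cp_c·(T_c,out − T_c,in)
ṁ_c = 107820 / [1.76 × (0.0898 − -26.3)] = 2321.5 kg/min

ṁ_c = 2320 kg/min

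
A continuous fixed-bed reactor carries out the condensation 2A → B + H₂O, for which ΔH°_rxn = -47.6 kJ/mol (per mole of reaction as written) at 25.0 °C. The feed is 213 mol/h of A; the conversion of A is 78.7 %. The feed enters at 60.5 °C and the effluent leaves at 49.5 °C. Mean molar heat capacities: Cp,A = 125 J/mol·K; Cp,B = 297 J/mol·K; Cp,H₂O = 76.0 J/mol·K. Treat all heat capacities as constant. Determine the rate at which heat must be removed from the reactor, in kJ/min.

Q_out = 67.2 kJ/min

Extent of reaction ξ = 0.787 × 213 / 2 = 83.816 mol/h
Reaction term: ξ·ΔH°_rxn = 83.816 × -47.6 = -3989.6 kJ/h
Sensible, feed 60.5→25 °C: -945.19 kJ/h
Outlet flows (mol/h): A 45.369, B 83.816, H₂O 83.816
Sensible, products 25→49.5 °C: 904.89 kJ/h
Q = ΔH = -4029.9 kJ/h = -1.1194 kW
Heat removed = 67.165 kJ/min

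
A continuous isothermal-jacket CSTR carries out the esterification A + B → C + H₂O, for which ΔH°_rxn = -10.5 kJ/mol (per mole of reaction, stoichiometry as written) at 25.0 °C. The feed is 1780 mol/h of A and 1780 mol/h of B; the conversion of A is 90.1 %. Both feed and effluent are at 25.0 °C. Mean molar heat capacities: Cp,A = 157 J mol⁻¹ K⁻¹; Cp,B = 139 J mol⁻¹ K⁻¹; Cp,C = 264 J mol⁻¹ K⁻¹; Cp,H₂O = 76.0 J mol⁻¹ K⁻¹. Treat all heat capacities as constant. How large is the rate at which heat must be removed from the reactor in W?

Extent of reaction ξ = 0.901 × 1780 = 1603.8 mol/h
Reaction term: ξ·ΔH°_rxn = 1603.8 × -10.5 = -16840 kJ/h
Q = ΔH = -16840 kJ/h = -4.6777 kW
Heat removed = 4677.7 W

Q_out = 4680 W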